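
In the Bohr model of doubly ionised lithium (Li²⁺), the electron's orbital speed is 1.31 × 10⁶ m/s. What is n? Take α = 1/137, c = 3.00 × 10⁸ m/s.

v_n = Zαc/n ⇒ n = Zαc/v = 3 × 0.00730 × 3.00 × 10⁸ / 1.31 × 10⁶ ≈ 5.01
n = 5

5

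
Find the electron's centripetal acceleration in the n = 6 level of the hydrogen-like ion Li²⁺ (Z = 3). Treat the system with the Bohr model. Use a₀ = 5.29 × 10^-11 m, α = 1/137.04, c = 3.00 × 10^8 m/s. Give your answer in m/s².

r = n²a₀/Z = 6.35 × 10^-10 m, v = Zαc/n = 1.09 × 10^6 m/s
a = v²/r = (1.09 × 10^6)² / 6.35 × 10^-10 = 1.89 × 10^21 m/s²

1.89 × 10^21 m/s²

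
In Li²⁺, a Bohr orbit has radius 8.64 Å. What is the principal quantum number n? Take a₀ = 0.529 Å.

r_n = n²a₀/Z ⇒ n² = rZ/a₀ = 8.64 × 3 / 0.529 ≈ 49.00
n = 7

7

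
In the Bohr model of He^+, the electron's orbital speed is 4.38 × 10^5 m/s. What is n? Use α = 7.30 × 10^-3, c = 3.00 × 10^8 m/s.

v_n = Zαc/n ⇒ n = Zαc/v = 2 × 0.00730 × 3.00 × 10^8 / 4.38 × 10^5 ≈ 10.00
n = 10

10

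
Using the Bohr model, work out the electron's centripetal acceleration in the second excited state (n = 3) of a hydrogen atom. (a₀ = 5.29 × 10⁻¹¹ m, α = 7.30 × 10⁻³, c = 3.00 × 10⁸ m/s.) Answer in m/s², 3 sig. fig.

1.12 × 10²¹ m/s²

r = n²a₀/Z = 4.76 × 10⁻¹⁰ m, v = Zαc/n = 7.30 × 10⁵ m/s
a = v²/r = (7.30 × 10⁵)² / 4.76 × 10⁻¹⁰ = 1.12 × 10²¹ m/s²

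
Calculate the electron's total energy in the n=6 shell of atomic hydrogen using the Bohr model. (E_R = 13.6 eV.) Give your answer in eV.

-0.378 eV

E_n = −E_R·Z²/n² = −13.6 × 1²/6² = -0.378 eV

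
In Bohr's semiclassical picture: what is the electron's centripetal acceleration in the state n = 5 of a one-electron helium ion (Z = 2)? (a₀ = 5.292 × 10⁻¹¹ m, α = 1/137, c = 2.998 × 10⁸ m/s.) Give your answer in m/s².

1.158 × 10²¹ m/s²

r = n²a₀/Z = 6.615 × 10⁻¹⁰ m, v = Zαc/n = 8.753 × 10⁵ m/s
a = v²/r = (8.753 × 10⁵)² / 6.615 × 10⁻¹⁰ = 1.158 × 10²¹ m/s²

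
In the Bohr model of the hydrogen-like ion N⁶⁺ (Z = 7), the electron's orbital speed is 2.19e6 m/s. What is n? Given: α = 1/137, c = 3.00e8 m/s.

v_n = Zαc/n ⇒ n = Zαc/v = 7 × 0.00730 × 3.00e8 / 2.19e6 ≈ 7.00
n = 7

7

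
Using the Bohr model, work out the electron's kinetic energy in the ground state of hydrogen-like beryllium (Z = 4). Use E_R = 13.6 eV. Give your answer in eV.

For a Coulomb orbit the virial theorem gives K = −E_n.
E_n = −E_R·Z²/n², so K = E_R·Z²/n² = 13.6 × 4²/1² = 218 eV

218 eV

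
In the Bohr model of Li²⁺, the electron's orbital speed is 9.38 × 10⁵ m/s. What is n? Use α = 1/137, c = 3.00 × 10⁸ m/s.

7

v_n = Zαc/n ⇒ n = Zαc/v = 3 × 0.00730 × 3.00 × 10⁸ / 9.38 × 10⁵ ≈ 7.00
n = 7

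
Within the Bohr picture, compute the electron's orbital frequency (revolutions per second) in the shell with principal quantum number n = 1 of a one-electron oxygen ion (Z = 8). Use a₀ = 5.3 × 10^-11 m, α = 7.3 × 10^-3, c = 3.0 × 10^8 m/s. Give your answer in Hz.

4.2 × 10^17 Hz

r = n²a₀/Z = 6.6 × 10^-12 m, v = Zαc/n = 1.8 × 10^7 m/s
f = v/(2πr) = 4.2 × 10^17 Hz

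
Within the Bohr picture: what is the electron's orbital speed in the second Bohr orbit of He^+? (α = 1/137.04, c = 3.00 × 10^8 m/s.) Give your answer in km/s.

2190 km/s

v_n = Zαc/n = 2 × 0.00730 × 3.00 × 10^8 / 2
    = 2190 km/s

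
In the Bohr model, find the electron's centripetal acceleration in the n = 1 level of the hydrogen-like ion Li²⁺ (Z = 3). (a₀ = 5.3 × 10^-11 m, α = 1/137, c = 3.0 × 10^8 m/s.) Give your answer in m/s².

2.4 × 10^24 m/s²

r = n²a₀/Z = 1.8 × 10^-11 m, v = Zαc/n = 6.6 × 10^6 m/s
a = v²/r = (6.6 × 10^6)² / 1.8 × 10^-11 = 2.4 × 10^24 m/s²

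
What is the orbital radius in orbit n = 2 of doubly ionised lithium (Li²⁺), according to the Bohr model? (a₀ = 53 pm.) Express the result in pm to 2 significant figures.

71 pm

r_n = n²a₀/Z = 2² × 53 / 3
    = 4 × 53 / 3 = 71 pm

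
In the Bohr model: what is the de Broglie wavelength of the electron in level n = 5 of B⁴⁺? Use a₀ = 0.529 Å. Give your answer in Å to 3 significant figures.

3.32 Å

The Bohr quantisation condition is nλ = 2πr_n.
r_n = n²a₀/Z = 2.65 Å
λ = 2πr_n/n = 2π·2.65/5 = 3.32 Å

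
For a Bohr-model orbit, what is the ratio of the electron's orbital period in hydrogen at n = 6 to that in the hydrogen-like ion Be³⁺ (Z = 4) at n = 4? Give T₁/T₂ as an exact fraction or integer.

54

T ∝ Z^-2 · n^3
T₁/T₂ = (1/4)^-2 · (6/4)^3 = 54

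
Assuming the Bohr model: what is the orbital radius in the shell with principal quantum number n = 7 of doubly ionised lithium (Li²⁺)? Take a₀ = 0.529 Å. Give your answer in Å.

8.64 Å

r_n = n²a₀/Z = 7² × 0.529 / 3
    = 49 × 0.529 / 3 = 8.64 Å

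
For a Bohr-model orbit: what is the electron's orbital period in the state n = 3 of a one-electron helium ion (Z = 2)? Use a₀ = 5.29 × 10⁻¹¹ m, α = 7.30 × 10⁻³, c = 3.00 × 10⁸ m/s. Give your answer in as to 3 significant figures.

r = n²a₀/Z = 3²·5.29 × 10⁻¹¹/2 = 2.38 × 10⁻¹⁰ m
v = Zαc/n = 2·0.00730·3.00 × 10⁸/3 = 1.46 × 10⁶ m/s
T = 2πr/v = 1.02 × 10⁻¹⁵ s = 1020 as

1020 as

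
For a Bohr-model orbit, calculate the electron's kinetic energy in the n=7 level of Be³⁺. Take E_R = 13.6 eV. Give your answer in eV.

4.44 eV

For a Coulomb orbit the virial theorem gives K = −E_n.
E_n = −E_R·Z²/n², so K = E_R·Z²/n² = 13.6 × 4²/7² = 4.44 eV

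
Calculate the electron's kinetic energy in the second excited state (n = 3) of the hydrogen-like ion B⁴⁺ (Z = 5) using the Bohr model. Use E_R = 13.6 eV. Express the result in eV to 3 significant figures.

37.8 eV

For a Coulomb orbit the virial theorem gives K = −E_n.
E_n = −E_R·Z²/n², so K = E_R·Z²/n² = 13.6 × 5²/3² = 37.8 eV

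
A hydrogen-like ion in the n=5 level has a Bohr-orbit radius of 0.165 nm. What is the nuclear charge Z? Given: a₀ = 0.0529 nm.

8

r_n = n²a₀/Z ⇒ Z = n²a₀/r = 5² × 0.0529 / 0.165 ≈ 8.02
Z = 8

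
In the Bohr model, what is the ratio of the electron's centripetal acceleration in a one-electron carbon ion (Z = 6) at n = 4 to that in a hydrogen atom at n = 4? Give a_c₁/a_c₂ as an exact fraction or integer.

216

a_c ∝ Z^3 · n^-4
a_c₁/a_c₂ = (6/1)^3 · (4/4)^-4 = 216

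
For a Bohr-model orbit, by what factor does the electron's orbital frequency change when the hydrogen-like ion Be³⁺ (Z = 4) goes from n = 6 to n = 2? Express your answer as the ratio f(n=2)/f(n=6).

f ∝ Z^2 · n^-3; with Z fixed, f ∝ n^-3.
f(n=2)/f(n=6) = (2/6)^-3 = 27

27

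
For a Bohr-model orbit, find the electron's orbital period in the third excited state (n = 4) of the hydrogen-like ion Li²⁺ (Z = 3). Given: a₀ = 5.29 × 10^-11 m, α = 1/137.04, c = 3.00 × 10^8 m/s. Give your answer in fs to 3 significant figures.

1.08 fs

r = n²a₀/Z = 4²·5.29 × 10^-11/3 = 2.82 × 10^-10 m
v = Zαc/n = 3·0.00730·3.00 × 10^8/4 = 1.64 × 10^6 m/s
T = 2πr/v = 1.08 × 10^-15 s = 1.08 fs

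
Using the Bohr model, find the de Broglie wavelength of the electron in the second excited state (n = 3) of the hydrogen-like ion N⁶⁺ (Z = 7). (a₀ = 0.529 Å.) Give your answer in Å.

The Bohr quantisation condition is nλ = 2πr_n.
r_n = n²a₀/Z = 0.680 Å
λ = 2πr_n/n = 2π·0.680/3 = 1.42 Å

1.42 Å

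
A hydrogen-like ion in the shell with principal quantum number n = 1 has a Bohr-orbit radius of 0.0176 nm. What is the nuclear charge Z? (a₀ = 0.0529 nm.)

r_n = n²a₀/Z ⇒ Z = n²a₀/r = 1² × 0.0529 / 0.0176 ≈ 3.01
Z = 3

3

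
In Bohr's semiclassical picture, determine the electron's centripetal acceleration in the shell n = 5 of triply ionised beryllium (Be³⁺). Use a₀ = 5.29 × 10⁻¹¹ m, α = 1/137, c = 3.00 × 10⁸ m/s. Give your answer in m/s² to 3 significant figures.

r = n²a₀/Z = 3.31 × 10⁻¹⁰ m, v = Zαc/n = 1.75 × 10⁶ m/s
a = v²/r = (1.75 × 10⁶)² / 3.31 × 10⁻¹⁰ = 9.28 × 10²¹ m/s²

9.28 × 10²¹ m/s²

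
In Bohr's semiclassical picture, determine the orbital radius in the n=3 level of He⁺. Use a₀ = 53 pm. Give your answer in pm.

240 pm

r_n = n²a₀/Z = 3² × 53 / 2
    = 9 × 53 / 2 = 240 pm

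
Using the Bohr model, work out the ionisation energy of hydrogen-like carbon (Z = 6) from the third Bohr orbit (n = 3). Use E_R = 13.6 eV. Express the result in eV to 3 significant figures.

E_n = −E_R·Z²/n² = −13.6 × 6²/3² eV = -54.4 eV
Ionisation energy = −E_n = 54.4 eV

54.4 eV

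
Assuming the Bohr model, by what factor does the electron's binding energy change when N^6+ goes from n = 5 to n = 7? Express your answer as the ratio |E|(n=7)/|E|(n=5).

25/49

|E| ∝ Z^2 · n^-2; with Z fixed, |E| ∝ n^-2.
|E|(n=7)/|E|(n=5) = (7/5)^-2 = 25/49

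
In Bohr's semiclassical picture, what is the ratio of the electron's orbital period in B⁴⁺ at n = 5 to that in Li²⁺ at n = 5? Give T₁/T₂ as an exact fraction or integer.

9/25

T ∝ Z^-2 · n^3
T₁/T₂ = (5/3)^-2 · (5/5)^3 = 9/25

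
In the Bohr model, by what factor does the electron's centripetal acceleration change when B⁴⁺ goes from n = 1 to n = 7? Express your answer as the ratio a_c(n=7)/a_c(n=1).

1/2401

a_c ∝ Z^3 · n^-4; with Z fixed, a_c ∝ n^-4.
a_c(n=7)/a_c(n=1) = (7/1)^-4 = 1/2401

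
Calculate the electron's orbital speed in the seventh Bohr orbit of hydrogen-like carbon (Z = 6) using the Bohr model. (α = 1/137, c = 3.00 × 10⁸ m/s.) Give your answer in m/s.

1.88 × 10⁶ m/s

v_n = Zαc/n = 6 × 0.00730 × 3.00 × 10⁸ / 7
    = 1.88 × 10⁶ m/s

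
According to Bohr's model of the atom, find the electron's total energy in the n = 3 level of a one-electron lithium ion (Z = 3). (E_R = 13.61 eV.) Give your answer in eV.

-13.61 eV

E_n = −E_R·Z²/n² = −13.61 × 3²/3² = -13.61 eV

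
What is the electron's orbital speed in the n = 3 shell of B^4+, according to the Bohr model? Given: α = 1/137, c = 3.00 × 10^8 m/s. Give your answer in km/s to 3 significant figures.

v_n = Zαc/n = 5 × 0.00730 × 3.00 × 10^8 / 3
    = 3650 km/s

3650 km/s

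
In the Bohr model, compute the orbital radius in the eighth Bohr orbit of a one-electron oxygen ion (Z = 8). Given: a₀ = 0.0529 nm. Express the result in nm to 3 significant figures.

r_n = n²a₀/Z = 8² × 0.0529 / 8
    = 64 × 0.0529 / 8 = 0.423 nm

0.423 nm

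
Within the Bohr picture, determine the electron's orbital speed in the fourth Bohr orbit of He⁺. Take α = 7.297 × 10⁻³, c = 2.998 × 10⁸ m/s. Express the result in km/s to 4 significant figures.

1094 km/s

v_n = Zαc/n = 2 × 0.007297 × 2.998 × 10⁸ / 4
    = 1094 km/s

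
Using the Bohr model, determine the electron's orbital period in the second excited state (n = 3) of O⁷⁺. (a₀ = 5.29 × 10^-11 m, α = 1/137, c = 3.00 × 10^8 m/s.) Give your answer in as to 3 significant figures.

64.0 as

r = n²a₀/Z = 3²·5.29 × 10^-11/8 = 5.95 × 10^-11 m
v = Zαc/n = 8·0.00730·3.00 × 10^8/3 = 5.84 × 10^6 m/s
T = 2πr/v = 6.40 × 10^-17 s = 64.0 as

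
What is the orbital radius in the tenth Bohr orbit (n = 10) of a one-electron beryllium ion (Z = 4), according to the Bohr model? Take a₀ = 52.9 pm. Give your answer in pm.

1320 pm

r_n = n²a₀/Z = 10² × 52.9 / 4
    = 100 × 52.9 / 4 = 1320 pm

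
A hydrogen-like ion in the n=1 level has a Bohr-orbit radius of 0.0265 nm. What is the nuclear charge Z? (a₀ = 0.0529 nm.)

r_n = n²a₀/Z ⇒ Z = n²a₀/r = 1² × 0.0529 / 0.0265 ≈ 2.00
Z = 2

2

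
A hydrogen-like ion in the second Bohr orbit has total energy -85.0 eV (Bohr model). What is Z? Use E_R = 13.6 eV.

5

E_n = −E_R Z²/n² ⇒ Z² = −E_n n²/E_R = 85.0 × 2² / 13.6 ≈ 25.00
Z = 5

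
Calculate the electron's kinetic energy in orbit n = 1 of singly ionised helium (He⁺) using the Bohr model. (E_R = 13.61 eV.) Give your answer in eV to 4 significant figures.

For a Coulomb orbit the virial theorem gives K = −E_n.
E_n = −E_R·Z²/n², so K = E_R·Z²/n² = 13.61 × 2²/1² = 54.44 eV

54.44 eV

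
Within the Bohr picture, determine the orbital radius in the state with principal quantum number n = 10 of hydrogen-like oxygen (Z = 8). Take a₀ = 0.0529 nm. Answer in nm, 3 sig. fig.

0.661 nm

r_n = n²a₀/Z = 10² × 0.0529 / 8
    = 100 × 0.0529 / 8 = 0.661 nm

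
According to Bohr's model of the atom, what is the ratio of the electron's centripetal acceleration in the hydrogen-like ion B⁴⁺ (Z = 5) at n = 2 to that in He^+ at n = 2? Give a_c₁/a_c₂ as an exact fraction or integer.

a_c ∝ Z^3 · n^-4
a_c₁/a_c₂ = (5/2)^3 · (2/2)^-4 = 125/8

125/8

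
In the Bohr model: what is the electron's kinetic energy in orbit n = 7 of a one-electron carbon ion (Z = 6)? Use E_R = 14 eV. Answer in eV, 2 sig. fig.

10 eV

For a Coulomb orbit the virial theorem gives K = −E_n.
E_n = −E_R·Z²/n², so K = E_R·Z²/n² = 14 × 6²/7² = 10 eV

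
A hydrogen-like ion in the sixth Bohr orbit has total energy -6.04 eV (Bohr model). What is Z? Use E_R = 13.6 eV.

E_n = −E_R Z²/n² ⇒ Z² = −E_n n²/E_R = 6.04 × 6² / 13.6 ≈ 15.99
Z = 4

4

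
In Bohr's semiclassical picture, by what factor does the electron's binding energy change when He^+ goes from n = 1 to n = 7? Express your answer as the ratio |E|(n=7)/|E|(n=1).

|E| ∝ Z^2 · n^-2; with Z fixed, |E| ∝ n^-2.
|E|(n=7)/|E|(n=1) = (7/1)^-2 = 1/49

1/49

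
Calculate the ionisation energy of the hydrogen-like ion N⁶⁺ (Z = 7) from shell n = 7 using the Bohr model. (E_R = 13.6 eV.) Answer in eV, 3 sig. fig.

13.6 eV

E_n = −E_R·Z²/n² = −13.6 × 7²/7² eV = -13.6 eV
Ionisation energy = −E_n = 13.6 eV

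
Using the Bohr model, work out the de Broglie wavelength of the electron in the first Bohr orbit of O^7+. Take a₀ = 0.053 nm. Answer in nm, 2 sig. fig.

The Bohr quantisation condition is nλ = 2πr_n.
r_n = n²a₀/Z = 0.0066 nm
λ = 2πr_n/n = 2π·0.0066/1 = 0.042 nm

0.042 nm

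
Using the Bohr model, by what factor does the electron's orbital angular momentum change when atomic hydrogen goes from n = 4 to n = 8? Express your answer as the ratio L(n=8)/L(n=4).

L = nℏ depends only on n, so L ∝ n.
L(n=8)/L(n=4) = (8/4)^1 = 2

2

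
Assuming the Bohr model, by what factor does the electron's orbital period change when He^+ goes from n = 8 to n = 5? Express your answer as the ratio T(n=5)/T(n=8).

125/512

T ∝ Z^-2 · n^3; with Z fixed, T ∝ n^3.
T(n=5)/T(n=8) = (5/8)^3 = 125/512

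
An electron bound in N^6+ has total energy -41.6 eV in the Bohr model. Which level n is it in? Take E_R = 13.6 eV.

E_n = −E_R Z²/n² ⇒ n² = E_R Z²/(−E_n) = 13.6 × 7² / 41.6 ≈ 16.02
n = 4

4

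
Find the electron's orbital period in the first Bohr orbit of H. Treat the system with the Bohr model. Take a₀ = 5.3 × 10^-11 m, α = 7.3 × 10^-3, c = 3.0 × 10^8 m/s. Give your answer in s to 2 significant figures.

1.5 × 10^-16 s

r = n²a₀/Z = 1²·5.3 × 10^-11/1 = 5.3 × 10^-11 m
v = Zαc/n = 1·0.0073·3.0 × 10^8/1 = 2.2 × 10^6 m/s
T = 2πr/v = 1.5 × 10^-16 s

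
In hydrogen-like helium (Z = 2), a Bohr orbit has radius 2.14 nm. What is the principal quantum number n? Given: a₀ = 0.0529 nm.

9

r_n = n²a₀/Z ⇒ n² = rZ/a₀ = 2.14 × 2 / 0.0529 ≈ 80.91
n = 9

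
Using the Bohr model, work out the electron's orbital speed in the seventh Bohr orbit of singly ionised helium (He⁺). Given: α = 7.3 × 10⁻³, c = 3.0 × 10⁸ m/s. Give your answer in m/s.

6.3 × 10⁵ m/s

v_n = Zαc/n = 2 × 0.0073 × 3.0 × 10⁸ / 7
    = 6.3 × 10⁵ m/s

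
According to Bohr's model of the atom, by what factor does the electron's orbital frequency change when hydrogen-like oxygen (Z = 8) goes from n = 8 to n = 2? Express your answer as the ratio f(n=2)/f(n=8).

64

f ∝ Z^2 · n^-3; with Z fixed, f ∝ n^-3.
f(n=2)/f(n=8) = (2/8)^-3 = 64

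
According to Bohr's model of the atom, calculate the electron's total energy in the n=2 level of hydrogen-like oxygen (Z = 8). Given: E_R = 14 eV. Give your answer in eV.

E_n = −E_R·Z²/n² = −14 × 8²/2² = -220 eV

-220 eV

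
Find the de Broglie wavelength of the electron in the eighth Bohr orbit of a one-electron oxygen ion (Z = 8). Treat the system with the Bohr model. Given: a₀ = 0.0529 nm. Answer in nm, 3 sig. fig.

The Bohr quantisation condition is nλ = 2πr_n.
r_n = n²a₀/Z = 0.423 nm
λ = 2πr_n/n = 2π·0.423/8 = 0.332 nm

0.332 nm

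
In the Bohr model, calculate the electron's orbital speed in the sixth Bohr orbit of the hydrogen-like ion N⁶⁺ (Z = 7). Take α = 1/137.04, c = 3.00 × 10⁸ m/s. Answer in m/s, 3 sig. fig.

2.55 × 10⁶ m/s

v_n = Zαc/n = 7 × 0.00730 × 3.00 × 10⁸ / 6
    = 2.55 × 10⁶ m/s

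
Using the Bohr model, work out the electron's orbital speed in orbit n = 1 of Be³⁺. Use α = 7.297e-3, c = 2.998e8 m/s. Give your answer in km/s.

8751 km/s

v_n = Zαc/n = 4 × 0.007297 × 2.998e8 / 1
    = 8751 km/s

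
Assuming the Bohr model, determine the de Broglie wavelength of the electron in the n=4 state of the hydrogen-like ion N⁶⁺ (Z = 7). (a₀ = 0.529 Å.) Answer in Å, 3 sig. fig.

1.90 Å

The Bohr quantisation condition is nλ = 2πr_n.
r_n = n²a₀/Z = 1.21 Å
λ = 2πr_n/n = 2π·1.21/4 = 1.90 Å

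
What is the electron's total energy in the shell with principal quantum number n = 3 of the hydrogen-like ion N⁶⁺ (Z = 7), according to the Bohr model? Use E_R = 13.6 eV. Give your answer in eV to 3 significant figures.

E_n = −E_R·Z²/n² = −13.6 × 7²/3² = -74.0 eV

-74.0 eV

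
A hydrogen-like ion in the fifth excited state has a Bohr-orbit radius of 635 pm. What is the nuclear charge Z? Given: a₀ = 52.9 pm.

r_n = n²a₀/Z ⇒ Z = n²a₀/r = 6² × 52.9 / 635 ≈ 3.00
Z = 3

3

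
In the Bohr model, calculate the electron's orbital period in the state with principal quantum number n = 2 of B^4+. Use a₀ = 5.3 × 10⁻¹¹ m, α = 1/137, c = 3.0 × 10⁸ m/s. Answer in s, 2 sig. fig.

4.9 × 10⁻¹⁷ s

r = n²a₀/Z = 2²·5.3 × 10⁻¹¹/5 = 4.2 × 10⁻¹¹ m
v = Zαc/n = 5·0.0073·3.0 × 10⁸/2 = 5.5 × 10⁶ m/s
T = 2πr/v = 4.9 × 10⁻¹⁷ s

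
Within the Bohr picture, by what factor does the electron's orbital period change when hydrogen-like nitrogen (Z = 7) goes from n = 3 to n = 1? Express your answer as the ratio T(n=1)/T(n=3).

1/27

T ∝ Z^-2 · n^3; with Z fixed, T ∝ n^3.
T(n=1)/T(n=3) = (1/3)^3 = 1/27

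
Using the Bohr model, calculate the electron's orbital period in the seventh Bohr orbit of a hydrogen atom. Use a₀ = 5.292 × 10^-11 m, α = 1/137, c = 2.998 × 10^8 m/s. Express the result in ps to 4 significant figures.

0.05212 ps

r = n²a₀/Z = 7²·5.292 × 10^-11/1 = 2.593 × 10^-9 m
v = Zαc/n = 1·0.007299·2.998 × 10^8/7 = 3.126 × 10^5 m/s
T = 2πr/v = 5.212 × 10^-14 s = 0.05212 ps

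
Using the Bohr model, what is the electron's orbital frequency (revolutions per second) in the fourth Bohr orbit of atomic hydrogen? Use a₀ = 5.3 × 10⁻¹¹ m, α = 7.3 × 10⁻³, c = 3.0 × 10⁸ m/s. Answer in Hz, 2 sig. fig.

1.0 × 10¹⁴ Hz

r = n²a₀/Z = 8.5 × 10⁻¹⁰ m, v = Zαc/n = 5.5 × 10⁵ m/s
f = v/(2πr) = 1.0 × 10¹⁴ Hz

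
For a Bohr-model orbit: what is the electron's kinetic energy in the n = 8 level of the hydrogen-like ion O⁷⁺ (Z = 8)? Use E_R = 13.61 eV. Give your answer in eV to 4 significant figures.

For a Coulomb orbit the virial theorem gives K = −E_n.
E_n = −E_R·Z²/n², so K = E_R·Z²/n² = 13.61 × 8²/8² = 13.61 eV

13.61 eV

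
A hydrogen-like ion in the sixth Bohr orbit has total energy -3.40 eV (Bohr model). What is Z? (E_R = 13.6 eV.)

E_n = −E_R Z²/n² ⇒ Z² = −E_n n²/E_R = 3.40 × 6² / 13.6 ≈ 9.00
Z = 3

3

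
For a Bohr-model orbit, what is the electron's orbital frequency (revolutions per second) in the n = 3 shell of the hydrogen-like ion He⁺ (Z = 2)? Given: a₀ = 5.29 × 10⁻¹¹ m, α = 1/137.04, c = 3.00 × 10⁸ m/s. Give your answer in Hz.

r = n²a₀/Z = 2.38 × 10⁻¹⁰ m, v = Zαc/n = 1.46 × 10⁶ m/s
f = v/(2πr) = 9.76 × 10¹⁴ Hz

9.76 × 10¹⁴ Hz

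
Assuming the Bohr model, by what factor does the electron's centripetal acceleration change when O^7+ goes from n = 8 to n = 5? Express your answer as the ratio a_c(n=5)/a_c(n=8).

4096/625

a_c ∝ Z^3 · n^-4; with Z fixed, a_c ∝ n^-4.
a_c(n=5)/a_c(n=8) = (5/8)^-4 = 4096/625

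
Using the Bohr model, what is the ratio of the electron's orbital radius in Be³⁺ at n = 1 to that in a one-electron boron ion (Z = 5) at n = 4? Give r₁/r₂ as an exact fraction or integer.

5/64

r ∝ Z^-1 · n^2
r₁/r₂ = (4/5)^-1 · (1/4)^2 = 5/64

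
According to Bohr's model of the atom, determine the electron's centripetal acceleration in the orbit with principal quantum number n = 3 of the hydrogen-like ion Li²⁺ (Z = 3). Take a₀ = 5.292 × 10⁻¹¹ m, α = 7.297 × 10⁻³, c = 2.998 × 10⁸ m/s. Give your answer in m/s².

r = n²a₀/Z = 1.588 × 10⁻¹⁰ m, v = Zαc/n = 2.188 × 10⁶ m/s
a = v²/r = (2.188 × 10⁶)² / 1.588 × 10⁻¹⁰ = 3.014 × 10²² m/s²

3.014 × 10²² m/s²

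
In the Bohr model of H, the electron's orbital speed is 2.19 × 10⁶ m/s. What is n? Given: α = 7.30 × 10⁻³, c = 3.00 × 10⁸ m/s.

1

v_n = Zαc/n ⇒ n = Zαc/v = 1 × 0.00730 × 3.00 × 10⁸ / 2.19 × 10⁶ ≈ 1.00
n = 1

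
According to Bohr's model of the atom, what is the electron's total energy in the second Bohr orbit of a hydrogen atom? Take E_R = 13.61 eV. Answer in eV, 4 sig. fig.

-3.402 eV

E_n = −E_R·Z²/n² = −13.61 × 1²/2² = -3.402 eV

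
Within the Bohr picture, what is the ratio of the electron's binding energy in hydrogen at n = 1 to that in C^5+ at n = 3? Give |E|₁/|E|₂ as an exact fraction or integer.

|E| ∝ Z^2 · n^-2
|E|₁/|E|₂ = (1/6)^2 · (1/3)^-2 = 1/4

1/4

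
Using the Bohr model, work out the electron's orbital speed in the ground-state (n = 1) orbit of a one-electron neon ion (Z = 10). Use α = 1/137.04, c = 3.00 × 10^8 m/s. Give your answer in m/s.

2.19 × 10^7 m/s

v_n = Zαc/n = 10 × 0.00730 × 3.00 × 10^8 / 1
    = 2.19 × 10^7 m/s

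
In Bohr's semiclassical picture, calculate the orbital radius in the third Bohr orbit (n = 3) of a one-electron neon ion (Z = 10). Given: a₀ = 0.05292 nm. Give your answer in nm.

r_n = n²a₀/Z = 3² × 0.05292 / 10
    = 9 × 0.05292 / 10 = 0.04763 nm

0.04763 nm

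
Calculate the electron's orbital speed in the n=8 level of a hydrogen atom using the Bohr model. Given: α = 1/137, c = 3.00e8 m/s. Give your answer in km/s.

v_n = Zαc/n = 1 × 0.00730 × 3.00e8 / 8
    = 274 km/s

274 km/s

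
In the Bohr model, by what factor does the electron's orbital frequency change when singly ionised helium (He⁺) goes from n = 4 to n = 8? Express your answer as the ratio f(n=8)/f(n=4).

1/8

f ∝ Z^2 · n^-3; with Z fixed, f ∝ n^-3.
f(n=8)/f(n=4) = (8/4)^-3 = 1/8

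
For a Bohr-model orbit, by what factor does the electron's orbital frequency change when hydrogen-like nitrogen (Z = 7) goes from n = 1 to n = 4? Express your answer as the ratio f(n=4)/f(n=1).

f ∝ Z^2 · n^-3; with Z fixed, f ∝ n^-3.
f(n=4)/f(n=1) = (4/1)^-3 = 1/64

1/64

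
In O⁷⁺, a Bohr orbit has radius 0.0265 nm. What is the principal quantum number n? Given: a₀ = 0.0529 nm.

r_n = n²a₀/Z ⇒ n² = rZ/a₀ = 0.0265 × 8 / 0.0529 ≈ 4.01
n = 2

2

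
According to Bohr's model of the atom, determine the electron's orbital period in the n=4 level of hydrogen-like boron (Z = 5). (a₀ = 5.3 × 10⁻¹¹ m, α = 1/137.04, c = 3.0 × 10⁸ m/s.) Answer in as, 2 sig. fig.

390 as

r = n²a₀/Z = 4²·5.3 × 10⁻¹¹/5 = 1.7 × 10⁻¹⁰ m
v = Zαc/n = 5·0.0073·3.0 × 10⁸/4 = 2.7 × 10⁶ m/s
T = 2πr/v = 3.9 × 10⁻¹⁶ s = 390 as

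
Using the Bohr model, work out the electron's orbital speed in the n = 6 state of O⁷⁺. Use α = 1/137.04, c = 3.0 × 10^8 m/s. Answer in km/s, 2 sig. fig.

2900 km/s

v_n = Zαc/n = 8 × 0.0073 × 3.0 × 10^8 / 6
    = 2900 km/s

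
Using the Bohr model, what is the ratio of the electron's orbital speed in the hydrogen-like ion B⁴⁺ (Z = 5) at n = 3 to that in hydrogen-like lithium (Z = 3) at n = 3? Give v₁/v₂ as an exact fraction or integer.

5/3

v ∝ Z^1 · n^-1
v₁/v₂ = (5/3)^1 · (3/3)^-1 = 5/3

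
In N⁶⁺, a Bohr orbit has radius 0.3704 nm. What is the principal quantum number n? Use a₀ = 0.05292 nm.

7

r_n = n²a₀/Z ⇒ n² = rZ/a₀ = 0.3704 × 7 / 0.05292 ≈ 48.99
n = 7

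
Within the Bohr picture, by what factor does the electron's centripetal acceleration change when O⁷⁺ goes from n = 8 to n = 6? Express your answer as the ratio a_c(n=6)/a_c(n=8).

a_c ∝ Z^3 · n^-4; with Z fixed, a_c ∝ n^-4.
a_c(n=6)/a_c(n=8) = (6/8)^-4 = 256/81

256/81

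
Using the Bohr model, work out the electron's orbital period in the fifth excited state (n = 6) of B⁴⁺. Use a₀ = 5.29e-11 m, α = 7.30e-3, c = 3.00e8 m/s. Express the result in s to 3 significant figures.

r = n²a₀/Z = 6²·5.29e-11/5 = 3.81e-10 m
v = Zαc/n = 5·0.00730·3.00e8/6 = 1.82e6 m/s
T = 2πr/v = 1.31e-15 s

1.31e-15 s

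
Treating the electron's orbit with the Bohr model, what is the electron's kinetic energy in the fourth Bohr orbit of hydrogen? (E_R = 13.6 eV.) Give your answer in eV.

For a Coulomb orbit the virial theorem gives K = −E_n.
E_n = −E_R·Z²/n², so K = E_R·Z²/n² = 13.6 × 1²/4² = 0.850 eV

0.850 eV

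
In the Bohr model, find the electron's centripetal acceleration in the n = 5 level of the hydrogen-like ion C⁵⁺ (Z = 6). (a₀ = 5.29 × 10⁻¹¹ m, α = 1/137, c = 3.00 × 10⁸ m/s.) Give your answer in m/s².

3.13 × 10²² m/s²

r = n²a₀/Z = 2.20 × 10⁻¹⁰ m, v = Zαc/n = 2.63 × 10⁶ m/s
a = v²/r = (2.63 × 10⁶)² / 2.20 × 10⁻¹⁰ = 3.13 × 10²² m/s²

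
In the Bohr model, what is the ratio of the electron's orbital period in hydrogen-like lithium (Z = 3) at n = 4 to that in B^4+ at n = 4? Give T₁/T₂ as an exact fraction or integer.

25/9

T ∝ Z^-2 · n^3
T₁/T₂ = (3/5)^-2 · (4/4)^3 = 25/9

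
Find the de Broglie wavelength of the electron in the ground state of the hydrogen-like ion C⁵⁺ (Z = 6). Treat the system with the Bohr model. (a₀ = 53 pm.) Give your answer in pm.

The Bohr quantisation condition is nλ = 2πr_n.
r_n = n²a₀/Z = 8.8 pm
λ = 2πr_n/n = 2π·8.8/1 = 56 pm

56 pm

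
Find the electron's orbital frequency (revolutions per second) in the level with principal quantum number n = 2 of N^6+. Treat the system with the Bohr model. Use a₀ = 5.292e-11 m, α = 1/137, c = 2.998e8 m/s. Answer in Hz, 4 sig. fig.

4.031e16 Hz

r = n²a₀/Z = 3.024e-11 m, v = Zαc/n = 7.659e6 m/s
f = v/(2πr) = 4.031e16 Hz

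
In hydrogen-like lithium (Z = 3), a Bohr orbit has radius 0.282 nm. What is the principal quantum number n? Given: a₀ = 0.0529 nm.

r_n = n²a₀/Z ⇒ n² = rZ/a₀ = 0.282 × 3 / 0.0529 ≈ 15.99
n = 4

4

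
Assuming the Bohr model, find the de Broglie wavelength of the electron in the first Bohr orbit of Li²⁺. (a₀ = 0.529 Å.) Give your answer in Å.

1.11 Å

The Bohr quantisation condition is nλ = 2πr_n.
r_n = n²a₀/Z = 0.176 Å
λ = 2πr_n/n = 2π·0.176/1 = 1.11 Å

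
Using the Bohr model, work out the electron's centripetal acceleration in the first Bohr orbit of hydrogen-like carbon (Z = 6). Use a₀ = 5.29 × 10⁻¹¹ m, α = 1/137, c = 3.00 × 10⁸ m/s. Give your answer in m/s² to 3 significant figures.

1.96 × 10²⁵ m/s²

r = n²a₀/Z = 8.82 × 10⁻¹² m, v = Zαc/n = 1.31 × 10⁷ m/s
a = v²/r = (1.31 × 10⁷)² / 8.82 × 10⁻¹² = 1.96 × 10²⁵ m/s²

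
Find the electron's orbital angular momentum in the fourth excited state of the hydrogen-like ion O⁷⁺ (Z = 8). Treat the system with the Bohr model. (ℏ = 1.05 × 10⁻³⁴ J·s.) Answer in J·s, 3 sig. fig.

L_n = nℏ = 5 × 1.05 × 10⁻³⁴ = 5.25 × 10⁻³⁴ J·s

5.25 × 10⁻³⁴ J·s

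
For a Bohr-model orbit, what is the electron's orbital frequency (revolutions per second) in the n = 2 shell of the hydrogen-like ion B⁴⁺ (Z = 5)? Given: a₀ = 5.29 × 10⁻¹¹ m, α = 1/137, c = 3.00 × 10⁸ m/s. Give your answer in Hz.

r = n²a₀/Z = 4.23 × 10⁻¹¹ m, v = Zαc/n = 5.47 × 10⁶ m/s
f = v/(2πr) = 2.06 × 10¹⁶ Hz

2.06 × 10¹⁶ Hz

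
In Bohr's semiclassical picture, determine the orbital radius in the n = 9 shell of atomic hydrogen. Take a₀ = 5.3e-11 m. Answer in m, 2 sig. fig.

r_n = n²a₀/Z = 9² × 5.3e-11 / 1
    = 81 × 5.3e-11 / 1 = 4.3e-9 m

4.3e-9 m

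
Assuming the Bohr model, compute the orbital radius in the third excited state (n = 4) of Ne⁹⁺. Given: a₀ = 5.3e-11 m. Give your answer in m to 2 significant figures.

8.5e-11 m

r_n = n²a₀/Z = 4² × 5.3e-11 / 10
    = 16 × 5.3e-11 / 10 = 8.5e-11 m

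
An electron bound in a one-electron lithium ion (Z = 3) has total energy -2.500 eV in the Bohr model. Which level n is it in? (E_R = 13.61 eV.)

7

E_n = −E_R Z²/n² ⇒ n² = E_R Z²/(−E_n) = 13.61 × 3² / 2.500 ≈ 49.00
n = 7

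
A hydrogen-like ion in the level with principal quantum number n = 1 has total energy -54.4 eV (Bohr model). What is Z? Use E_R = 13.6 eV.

E_n = −E_R Z²/n² ⇒ Z² = −E_n n²/E_R = 54.4 × 1² / 13.6 ≈ 4.00
Z = 2

2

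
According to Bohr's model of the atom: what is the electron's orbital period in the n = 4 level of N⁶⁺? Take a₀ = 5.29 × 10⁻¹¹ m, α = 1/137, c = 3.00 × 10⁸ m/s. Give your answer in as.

r = n²a₀/Z = 4²·5.29 × 10⁻¹¹/7 = 1.21 × 10⁻¹⁰ m
v = Zαc/n = 7·0.00730·3.00 × 10⁸/4 = 3.83 × 10⁶ m/s
T = 2πr/v = 1.98 × 10⁻¹⁶ s = 198 as

198 as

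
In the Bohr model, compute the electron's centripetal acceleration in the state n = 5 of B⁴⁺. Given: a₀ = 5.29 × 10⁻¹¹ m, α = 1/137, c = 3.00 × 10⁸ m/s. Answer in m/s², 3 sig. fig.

r = n²a₀/Z = 2.64 × 10⁻¹⁰ m, v = Zαc/n = 2.19 × 10⁶ m/s
a = v²/r = (2.19 × 10⁶)² / 2.64 × 10⁻¹⁰ = 1.81 × 10²² m/s²

1.81 × 10²² m/s²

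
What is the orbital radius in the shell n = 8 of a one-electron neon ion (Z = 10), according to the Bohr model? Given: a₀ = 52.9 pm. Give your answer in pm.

339 pm

r_n = n²a₀/Z = 8² × 52.9 / 10
    = 64 × 52.9 / 10 = 339 pm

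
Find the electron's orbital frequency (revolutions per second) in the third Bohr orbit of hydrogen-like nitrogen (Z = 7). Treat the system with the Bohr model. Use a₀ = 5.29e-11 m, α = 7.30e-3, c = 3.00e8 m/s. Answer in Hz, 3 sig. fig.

r = n²a₀/Z = 6.80e-11 m, v = Zαc/n = 5.11e6 m/s
f = v/(2πr) = 1.20e16 Hz

1.20e16 Hz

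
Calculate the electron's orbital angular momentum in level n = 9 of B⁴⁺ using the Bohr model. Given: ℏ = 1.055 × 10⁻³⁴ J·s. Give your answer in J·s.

9.495 × 10⁻³⁴ J·s

L_n = nℏ = 9 × 1.055 × 10⁻³⁴ = 9.495 × 10⁻³⁴ J·s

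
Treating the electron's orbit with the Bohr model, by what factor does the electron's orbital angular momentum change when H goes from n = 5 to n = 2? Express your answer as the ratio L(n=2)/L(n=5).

2/5

L = nℏ depends only on n, so L ∝ n.
L(n=2)/L(n=5) = (2/5)^1 = 2/5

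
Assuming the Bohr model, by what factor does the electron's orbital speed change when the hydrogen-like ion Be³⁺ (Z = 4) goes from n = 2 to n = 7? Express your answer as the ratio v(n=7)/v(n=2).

v ∝ Z^1 · n^-1; with Z fixed, v ∝ n^-1.
v(n=7)/v(n=2) = (7/2)^-1 = 2/7

2/7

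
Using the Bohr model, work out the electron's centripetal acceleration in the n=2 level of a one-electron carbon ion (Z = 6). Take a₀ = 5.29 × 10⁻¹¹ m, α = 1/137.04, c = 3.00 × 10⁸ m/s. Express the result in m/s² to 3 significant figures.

r = n²a₀/Z = 3.53 × 10⁻¹¹ m, v = Zαc/n = 6.57 × 10⁶ m/s
a = v²/r = (6.57 × 10⁶)² / 3.53 × 10⁻¹¹ = 1.22 × 10²⁴ m/s²

1.22 × 10²⁴ m/s²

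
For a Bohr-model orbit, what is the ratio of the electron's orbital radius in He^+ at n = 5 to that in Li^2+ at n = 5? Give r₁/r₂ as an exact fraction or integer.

r ∝ Z^-1 · n^2
r₁/r₂ = (2/3)^-1 · (5/5)^2 = 3/2

3/2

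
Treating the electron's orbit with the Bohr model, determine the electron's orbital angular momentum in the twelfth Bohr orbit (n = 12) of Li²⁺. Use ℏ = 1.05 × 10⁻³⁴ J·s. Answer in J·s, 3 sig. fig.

1.26 × 10⁻³³ J·s

L_n = nℏ = 12 × 1.05 × 10⁻³⁴ = 1.26 × 10⁻³³ J·s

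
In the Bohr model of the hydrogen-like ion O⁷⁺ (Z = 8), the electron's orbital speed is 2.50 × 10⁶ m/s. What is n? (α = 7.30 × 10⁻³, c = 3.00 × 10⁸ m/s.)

v_n = Zαc/n ⇒ n = Zαc/v = 8 × 0.00730 × 3.00 × 10⁸ / 2.50 × 10⁶ ≈ 7.01
n = 7

7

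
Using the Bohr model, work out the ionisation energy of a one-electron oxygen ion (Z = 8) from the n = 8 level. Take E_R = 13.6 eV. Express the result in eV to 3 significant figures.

13.6 eV

E_n = −E_R·Z²/n² = −13.6 × 8²/8² eV = -13.6 eV
Ionisation energy = −E_n = 13.6 eV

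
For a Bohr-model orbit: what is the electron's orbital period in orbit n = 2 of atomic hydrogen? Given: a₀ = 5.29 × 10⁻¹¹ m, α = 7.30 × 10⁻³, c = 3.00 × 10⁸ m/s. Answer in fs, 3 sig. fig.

r = n²a₀/Z = 2²·5.29 × 10⁻¹¹/1 = 2.12 × 10⁻¹⁰ m
v = Zαc/n = 1·0.00730·3.00 × 10⁸/2 = 1.09 × 10⁶ m/s
T = 2πr/v = 1.21 × 10⁻¹⁵ s = 1.21 fs

1.21 fs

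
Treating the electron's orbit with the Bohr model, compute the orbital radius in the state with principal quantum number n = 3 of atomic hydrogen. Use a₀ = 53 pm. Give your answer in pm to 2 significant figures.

r_n = n²a₀/Z = 3² × 53 / 1
    = 9 × 53 / 1 = 480 pm

480 pm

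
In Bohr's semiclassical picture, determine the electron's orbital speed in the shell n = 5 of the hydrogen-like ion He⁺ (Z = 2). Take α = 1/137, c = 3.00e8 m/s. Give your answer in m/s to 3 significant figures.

v_n = Zαc/n = 2 × 0.00730 × 3.00e8 / 5
    = 8.76e5 m/s

8.76e5 m/s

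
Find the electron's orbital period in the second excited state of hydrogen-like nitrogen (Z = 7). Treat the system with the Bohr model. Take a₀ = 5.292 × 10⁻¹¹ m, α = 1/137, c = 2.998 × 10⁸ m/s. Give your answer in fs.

0.08373 fs

r = n²a₀/Z = 3²·5.292 × 10⁻¹¹/7 = 6.804 × 10⁻¹¹ m
v = Zαc/n = 7·0.007299·2.998 × 10⁸/3 = 5.106 × 10⁶ m/s
T = 2πr/v = 8.373 × 10⁻¹⁷ s = 0.08373 fs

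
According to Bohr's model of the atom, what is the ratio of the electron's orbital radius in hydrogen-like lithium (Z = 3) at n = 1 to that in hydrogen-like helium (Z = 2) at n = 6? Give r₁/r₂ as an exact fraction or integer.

1/54

r ∝ Z^-1 · n^2
r₁/r₂ = (3/2)^-1 · (1/6)^2 = 1/54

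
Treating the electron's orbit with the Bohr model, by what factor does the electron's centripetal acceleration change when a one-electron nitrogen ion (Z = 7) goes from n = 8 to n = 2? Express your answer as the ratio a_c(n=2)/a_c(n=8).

a_c ∝ Z^3 · n^-4; with Z fixed, a_c ∝ n^-4.
a_c(n=2)/a_c(n=8) = (2/8)^-4 = 256

256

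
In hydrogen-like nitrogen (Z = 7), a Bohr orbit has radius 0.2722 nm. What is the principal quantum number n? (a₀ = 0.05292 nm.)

r_n = n²a₀/Z ⇒ n² = rZ/a₀ = 0.2722 × 7 / 0.05292 ≈ 36.01
n = 6

6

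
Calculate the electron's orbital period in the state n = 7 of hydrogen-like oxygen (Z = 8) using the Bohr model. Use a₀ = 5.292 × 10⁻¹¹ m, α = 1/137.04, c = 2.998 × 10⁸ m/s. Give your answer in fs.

r = n²a₀/Z = 7²·5.292 × 10⁻¹¹/8 = 3.241 × 10⁻¹⁰ m
v = Zαc/n = 8·0.007297·2.998 × 10⁸/7 = 2.500 × 10⁶ m/s
T = 2πr/v = 8.146 × 10⁻¹⁶ s = 0.8146 fs

0.8146 fs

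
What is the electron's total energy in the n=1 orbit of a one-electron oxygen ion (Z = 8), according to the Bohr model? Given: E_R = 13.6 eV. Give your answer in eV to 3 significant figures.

E_n = −E_R·Z²/n² = −13.6 × 8²/1² = -870 eV

-870 eV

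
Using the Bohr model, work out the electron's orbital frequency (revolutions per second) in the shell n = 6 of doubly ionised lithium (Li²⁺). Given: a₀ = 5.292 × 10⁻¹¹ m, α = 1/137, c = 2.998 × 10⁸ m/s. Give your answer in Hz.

2.742 × 10¹⁴ Hz

r = n²a₀/Z = 6.350 × 10⁻¹⁰ m, v = Zαc/n = 1.094 × 10⁶ m/s
f = v/(2πr) = 2.742 × 10¹⁴ Hz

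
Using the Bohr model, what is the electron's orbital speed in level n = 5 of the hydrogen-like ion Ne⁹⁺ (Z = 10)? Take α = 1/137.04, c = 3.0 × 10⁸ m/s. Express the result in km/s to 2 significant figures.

4400 km/s

v_n = Zαc/n = 10 × 0.0073 × 3.0 × 10⁸ / 5
    = 4400 km/s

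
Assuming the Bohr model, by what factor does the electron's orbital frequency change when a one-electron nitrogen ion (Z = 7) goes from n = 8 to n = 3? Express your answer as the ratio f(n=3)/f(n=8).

512/27

f ∝ Z^2 · n^-3; with Z fixed, f ∝ n^-3.
f(n=3)/f(n=8) = (3/8)^-3 = 512/27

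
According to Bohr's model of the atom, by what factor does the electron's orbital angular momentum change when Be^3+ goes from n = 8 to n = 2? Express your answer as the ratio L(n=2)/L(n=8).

1/4

L = nℏ depends only on n, so L ∝ n.
L(n=2)/L(n=8) = (2/8)^1 = 1/4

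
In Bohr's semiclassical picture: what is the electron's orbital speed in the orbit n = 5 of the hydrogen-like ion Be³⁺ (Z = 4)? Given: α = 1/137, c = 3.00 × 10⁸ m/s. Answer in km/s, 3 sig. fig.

v_n = Zαc/n = 4 × 0.00730 × 3.00 × 10⁸ / 5
    = 1750 km/s

1750 km/s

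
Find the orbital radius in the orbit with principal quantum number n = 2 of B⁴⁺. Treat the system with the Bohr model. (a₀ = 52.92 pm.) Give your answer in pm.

r_n = n²a₀/Z = 2² × 52.92 / 5
    = 4 × 52.92 / 5 = 42.34 pm

42.34 pm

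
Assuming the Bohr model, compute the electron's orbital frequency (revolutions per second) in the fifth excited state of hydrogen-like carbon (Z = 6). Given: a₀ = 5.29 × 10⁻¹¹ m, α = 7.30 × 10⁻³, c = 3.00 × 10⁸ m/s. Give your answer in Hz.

r = n²a₀/Z = 3.17 × 10⁻¹⁰ m, v = Zαc/n = 2.19 × 10⁶ m/s
f = v/(2πr) = 1.10 × 10¹⁵ Hz

1.10 × 10¹⁵ Hz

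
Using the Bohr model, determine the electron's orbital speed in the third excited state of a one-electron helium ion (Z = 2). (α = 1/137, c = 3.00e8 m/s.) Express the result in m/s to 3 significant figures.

v_n = Zαc/n = 2 × 0.00730 × 3.00e8 / 4
    = 1.09e6 m/s

1.09e6 m/s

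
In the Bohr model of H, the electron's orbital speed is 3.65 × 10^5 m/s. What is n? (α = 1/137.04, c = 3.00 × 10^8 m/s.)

6

v_n = Zαc/n ⇒ n = Zαc/v = 1 × 0.00730 × 3.00 × 10^8 / 3.65 × 10^5 ≈ 6.00
n = 6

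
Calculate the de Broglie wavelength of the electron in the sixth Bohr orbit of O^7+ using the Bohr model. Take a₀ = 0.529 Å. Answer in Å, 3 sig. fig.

The Bohr quantisation condition is nλ = 2πr_n.
r_n = n²a₀/Z = 2.38 Å
λ = 2πr_n/n = 2π·2.38/6 = 2.49 Å

2.49 Å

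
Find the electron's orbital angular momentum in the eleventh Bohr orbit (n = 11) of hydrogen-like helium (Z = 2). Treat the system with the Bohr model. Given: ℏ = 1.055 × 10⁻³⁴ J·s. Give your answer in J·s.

1.160 × 10⁻³³ J·s

L_n = nℏ = 11 × 1.055 × 10⁻³⁴ = 1.160 × 10⁻³³ J·s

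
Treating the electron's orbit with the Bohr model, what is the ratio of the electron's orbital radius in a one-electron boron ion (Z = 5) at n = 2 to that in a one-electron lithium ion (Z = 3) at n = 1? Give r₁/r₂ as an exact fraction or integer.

12/5

r ∝ Z^-1 · n^2
r₁/r₂ = (5/3)^-1 · (2/1)^2 = 12/5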